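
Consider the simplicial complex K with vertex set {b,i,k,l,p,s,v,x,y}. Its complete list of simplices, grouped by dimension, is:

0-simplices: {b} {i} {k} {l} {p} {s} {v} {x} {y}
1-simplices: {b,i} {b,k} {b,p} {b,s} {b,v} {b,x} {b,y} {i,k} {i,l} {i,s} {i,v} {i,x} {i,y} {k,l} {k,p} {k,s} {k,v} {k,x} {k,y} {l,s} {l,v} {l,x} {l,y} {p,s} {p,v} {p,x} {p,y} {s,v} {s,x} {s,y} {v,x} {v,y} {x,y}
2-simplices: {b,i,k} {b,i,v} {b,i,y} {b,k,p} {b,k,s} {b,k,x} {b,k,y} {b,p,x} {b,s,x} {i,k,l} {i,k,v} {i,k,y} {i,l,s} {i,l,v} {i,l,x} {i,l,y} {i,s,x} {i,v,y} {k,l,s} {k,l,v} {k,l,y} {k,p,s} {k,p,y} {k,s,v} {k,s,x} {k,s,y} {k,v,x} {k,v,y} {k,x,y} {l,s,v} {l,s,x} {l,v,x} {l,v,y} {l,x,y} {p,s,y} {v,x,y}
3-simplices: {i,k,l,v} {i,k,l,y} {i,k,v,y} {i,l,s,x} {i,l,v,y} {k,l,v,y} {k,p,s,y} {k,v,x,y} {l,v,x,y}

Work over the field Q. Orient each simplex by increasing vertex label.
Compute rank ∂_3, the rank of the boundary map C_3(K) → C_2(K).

n_0=9 n_1=33 n_2=36 n_3=9  [Q]
∂1: piv[bi,bk,bp,bs,bv,bx,by,il] rk=8  ker:ik,is,iv,ix,iy,kl,kp,ks,kv,kx,ky,ls,lv,lx,ly,ps,pv,px,py,sv,sx,sy,vx,vy,xy
∂2: piv[bik,biv,biy,bkp,bks,bkx,bky,bpx,bsx,ikl,ikv,ils,ilv,ilx,ily,isx,ivy,kls,kps,kpy,ksv,ksy,kvx,kxy] rk=24  ker:iky,klv,kly,ksx,kvy,lsv,lsx,lvx,lvy,lxy,psy,vxy
∂3: piv[iklv,ikly,ikvy,ilsx,ilvy,kpsy,kvxy,lvxy] rk=8  ker:klvy
rk∂_3=8

rank∂_3=8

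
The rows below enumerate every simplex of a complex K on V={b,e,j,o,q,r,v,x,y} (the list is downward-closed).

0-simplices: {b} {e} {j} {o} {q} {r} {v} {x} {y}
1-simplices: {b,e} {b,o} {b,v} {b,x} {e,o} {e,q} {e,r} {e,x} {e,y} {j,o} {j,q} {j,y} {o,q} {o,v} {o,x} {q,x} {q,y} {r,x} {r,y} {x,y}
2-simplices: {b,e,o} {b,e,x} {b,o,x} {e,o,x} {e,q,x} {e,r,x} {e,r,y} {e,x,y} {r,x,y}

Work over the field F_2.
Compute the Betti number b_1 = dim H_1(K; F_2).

n_0=9 n_1=20 n_2=9  [Z2]
∂1: piv[be,bo,bv,bx,eq,er,ey,jo] rk=8  ker:eo,ex,jq,jy,oq,ov,ox,qx,qy,rx,ry,xy
∂2: piv[beo,bex,box,eqx,erx,ery,exy] rk=7  ker:eox,rxy
b_1=(20−8)−7=5

b_1=5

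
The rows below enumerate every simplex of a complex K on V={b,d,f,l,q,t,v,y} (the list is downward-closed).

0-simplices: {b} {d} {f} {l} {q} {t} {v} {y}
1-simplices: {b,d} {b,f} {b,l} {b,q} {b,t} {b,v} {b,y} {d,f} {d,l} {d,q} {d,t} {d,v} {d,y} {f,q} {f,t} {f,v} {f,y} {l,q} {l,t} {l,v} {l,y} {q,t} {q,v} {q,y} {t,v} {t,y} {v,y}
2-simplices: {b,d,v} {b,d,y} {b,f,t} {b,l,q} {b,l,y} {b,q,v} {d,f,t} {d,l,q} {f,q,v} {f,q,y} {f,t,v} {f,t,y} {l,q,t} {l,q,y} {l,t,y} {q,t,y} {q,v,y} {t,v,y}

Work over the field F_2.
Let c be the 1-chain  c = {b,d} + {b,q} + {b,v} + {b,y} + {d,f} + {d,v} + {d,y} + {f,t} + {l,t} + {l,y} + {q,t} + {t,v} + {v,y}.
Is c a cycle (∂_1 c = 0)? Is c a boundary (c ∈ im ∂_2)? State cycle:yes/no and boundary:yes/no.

n_0=8 n_1=27 n_2=18  [Z2]
∂1: piv[bd,bf,bl,bq,bt,bv,by] rk=7  ker:df,dl,dq,dt,dv,dy,fq,ft,fv,fy,lq,lt,lv,ly,qt,qv,qy,tv,ty,vy
∂2: piv[bdv,bdy,bft,blq,bly,bqv,dft,dlq,fqv,fqy,ftv,fty,lqt,lqy,lty,qvy] rk=16  ker:qty,tvy
∂1c = 0
c vs im∂2: residual ≠ 0 ⇒ not boundary

cycle:yes boundary:no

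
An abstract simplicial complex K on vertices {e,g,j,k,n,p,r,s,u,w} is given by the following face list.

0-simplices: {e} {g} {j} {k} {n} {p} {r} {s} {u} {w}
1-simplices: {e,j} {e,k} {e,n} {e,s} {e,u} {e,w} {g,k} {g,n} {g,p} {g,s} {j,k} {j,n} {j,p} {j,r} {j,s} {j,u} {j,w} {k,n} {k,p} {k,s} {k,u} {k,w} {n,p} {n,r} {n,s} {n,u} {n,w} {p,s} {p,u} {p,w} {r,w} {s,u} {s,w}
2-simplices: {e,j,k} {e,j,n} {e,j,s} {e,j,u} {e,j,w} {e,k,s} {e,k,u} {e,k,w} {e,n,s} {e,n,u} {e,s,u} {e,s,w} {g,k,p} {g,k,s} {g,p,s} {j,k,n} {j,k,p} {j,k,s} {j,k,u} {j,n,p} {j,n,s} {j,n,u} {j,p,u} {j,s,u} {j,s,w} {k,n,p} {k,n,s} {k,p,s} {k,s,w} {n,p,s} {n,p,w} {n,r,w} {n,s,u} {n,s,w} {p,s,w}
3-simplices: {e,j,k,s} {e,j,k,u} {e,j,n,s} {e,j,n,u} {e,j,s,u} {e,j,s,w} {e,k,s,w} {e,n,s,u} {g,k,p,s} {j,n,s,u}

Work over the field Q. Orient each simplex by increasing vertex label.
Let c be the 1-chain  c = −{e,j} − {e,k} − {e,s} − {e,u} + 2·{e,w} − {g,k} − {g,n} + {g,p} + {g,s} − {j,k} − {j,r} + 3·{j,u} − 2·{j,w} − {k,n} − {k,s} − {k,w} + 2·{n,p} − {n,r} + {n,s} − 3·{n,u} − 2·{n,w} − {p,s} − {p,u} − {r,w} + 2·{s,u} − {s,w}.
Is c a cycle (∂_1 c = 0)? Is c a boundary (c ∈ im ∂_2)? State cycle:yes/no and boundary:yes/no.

n_0=10 n_1=33 n_2=35 n_3=10  [Q]
∂1: piv[ej,ek,en,es,eu,ew,gk,gp,jr] rk=9  ker:gn,gs,jk,jn,jp,js,ju,jw,kn,kp,ks,ku,kw,np,nr,ns,nu,nw,ps,pu,pw,rw,su,sw
∂2: piv[ejk,ejn,ejs,eju,ejw,eks,eku,ekw,ens,enu,esu,esw,gkp,gks,gps,jkn,jkp,jnp,jpu,npw,nrw,nsw] rk=22  ker:jks,jku,jns,jnu,jsu,jsw,knp,kns,kps,ksw,nps,nsu,psw
∂3: piv[ejks,ejku,ejns,ejnu,ejsu,ejsw,eksw,ensu,gkps] rk=9  ker:jnsu
∂1c = 2·{e} + {n} + 5·{p} − {r} − 2·{s} − 5·{w}

cycle:no boundary:no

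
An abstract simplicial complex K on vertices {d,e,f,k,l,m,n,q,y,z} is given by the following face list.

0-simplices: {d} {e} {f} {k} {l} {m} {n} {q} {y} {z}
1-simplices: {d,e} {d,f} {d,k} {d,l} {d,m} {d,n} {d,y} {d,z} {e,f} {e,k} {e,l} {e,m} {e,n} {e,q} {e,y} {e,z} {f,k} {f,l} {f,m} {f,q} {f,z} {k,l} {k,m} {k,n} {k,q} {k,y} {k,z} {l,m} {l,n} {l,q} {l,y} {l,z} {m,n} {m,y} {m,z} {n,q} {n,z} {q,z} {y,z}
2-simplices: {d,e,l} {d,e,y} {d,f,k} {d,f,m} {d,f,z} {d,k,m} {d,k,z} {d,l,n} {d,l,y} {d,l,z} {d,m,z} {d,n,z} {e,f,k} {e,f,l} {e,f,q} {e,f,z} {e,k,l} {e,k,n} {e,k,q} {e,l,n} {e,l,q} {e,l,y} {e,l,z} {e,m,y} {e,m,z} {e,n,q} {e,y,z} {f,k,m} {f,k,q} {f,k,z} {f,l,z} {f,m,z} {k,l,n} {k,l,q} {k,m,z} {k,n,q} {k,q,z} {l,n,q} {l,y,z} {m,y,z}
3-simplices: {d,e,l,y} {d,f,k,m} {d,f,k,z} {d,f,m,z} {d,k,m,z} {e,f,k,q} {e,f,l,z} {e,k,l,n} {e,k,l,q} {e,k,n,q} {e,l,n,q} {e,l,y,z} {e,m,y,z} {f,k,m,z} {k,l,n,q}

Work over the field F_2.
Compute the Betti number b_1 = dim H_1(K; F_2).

b_1=3

n_0=10 n_1=39 n_2=40 n_3=15  [Z2]
∂1: piv[de,df,dk,dl,dm,dn,dy,dz,eq] rk=9  ker:ef,ek,el,em,en,ey,ez,fk,fl,fm,fq,fz,kl,km,kn,kq,ky,kz,lm,ln,lq,ly,lz,mn,my,mz,nq,nz,qz,yz
∂2: piv[del,dey,dfk,dfm,dfz,dkm,dkz,dln,dly,dlz,dmz,dnz,efk,efl,efq,efz,ekl,ekn,ekq,eln,elq,elz,emy,emz,enq,eyz,kqz] rk=27  ker:ely,fkm,fkq,fkz,flz,fmz,kln,klq,kmz,knq,lnq,lyz,myz
∂3: piv[dely,dfkm,dfkz,dfmz,dkmz,efkq,eflz,ekln,eklq,eknq,elnq,elyz,emyz] rk=13  ker:fkmz,klnq
b_1=(39−9)−27=3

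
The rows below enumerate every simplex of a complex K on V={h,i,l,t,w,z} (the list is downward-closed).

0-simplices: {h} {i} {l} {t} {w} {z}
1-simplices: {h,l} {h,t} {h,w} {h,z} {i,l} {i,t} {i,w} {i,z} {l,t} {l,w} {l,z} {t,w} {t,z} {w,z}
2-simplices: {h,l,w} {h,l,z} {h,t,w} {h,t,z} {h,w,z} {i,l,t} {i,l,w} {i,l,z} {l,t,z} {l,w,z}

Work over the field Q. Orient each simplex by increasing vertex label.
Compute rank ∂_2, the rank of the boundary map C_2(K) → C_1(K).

n_0=6 n_1=14 n_2=10  [Q]
∂1: piv[hl,ht,hw,hz,il] rk=5  ker:it,iw,iz,lt,lw,lz,tw,tz,wz
∂2: piv[hlw,hlz,htw,htz,hwz,ilt,ilw,ilz,ltz] rk=9  ker:lwz
rk∂_2=9

rank∂_2=9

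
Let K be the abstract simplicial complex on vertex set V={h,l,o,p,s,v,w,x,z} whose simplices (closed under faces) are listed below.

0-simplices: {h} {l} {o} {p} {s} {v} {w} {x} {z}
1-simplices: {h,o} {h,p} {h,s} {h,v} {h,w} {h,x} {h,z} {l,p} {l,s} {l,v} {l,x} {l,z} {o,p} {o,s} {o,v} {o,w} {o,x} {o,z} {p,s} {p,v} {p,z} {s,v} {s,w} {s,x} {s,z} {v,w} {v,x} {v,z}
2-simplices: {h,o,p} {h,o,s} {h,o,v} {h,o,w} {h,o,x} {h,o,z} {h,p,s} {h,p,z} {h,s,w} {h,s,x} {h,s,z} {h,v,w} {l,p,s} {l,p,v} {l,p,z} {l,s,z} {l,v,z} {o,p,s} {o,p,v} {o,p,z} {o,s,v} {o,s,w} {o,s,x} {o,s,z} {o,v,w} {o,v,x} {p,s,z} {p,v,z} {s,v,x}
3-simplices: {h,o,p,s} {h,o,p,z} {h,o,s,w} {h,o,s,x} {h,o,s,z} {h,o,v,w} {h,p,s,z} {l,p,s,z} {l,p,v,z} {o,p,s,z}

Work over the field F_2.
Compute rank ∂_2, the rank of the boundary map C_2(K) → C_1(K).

n_0=9 n_1=28 n_2=29 n_3=10  [Z2]
∂1: piv[ho,hp,hs,hv,hw,hx,hz,lp] rk=8  ker:ls,lv,lx,lz,op,os,ov,ow,ox,oz,ps,pv,pz,sv,sw,sx,sz,vw,vx,vz
∂2: piv[hop,hos,hov,how,hox,hoz,hps,hpz,hsw,hsx,hsz,hvw,lps,lpv,lpz,lvz,opv,osv,ovx] rk=19  ker:lsz,ops,opz,osw,osx,osz,ovw,psz,pvz,svx
∂3: piv[hops,hopz,hosw,hosx,hosz,hovw,hpsz,lpsz,lpvz] rk=9  ker:opsz
rk∂_2=19

rank∂_2=19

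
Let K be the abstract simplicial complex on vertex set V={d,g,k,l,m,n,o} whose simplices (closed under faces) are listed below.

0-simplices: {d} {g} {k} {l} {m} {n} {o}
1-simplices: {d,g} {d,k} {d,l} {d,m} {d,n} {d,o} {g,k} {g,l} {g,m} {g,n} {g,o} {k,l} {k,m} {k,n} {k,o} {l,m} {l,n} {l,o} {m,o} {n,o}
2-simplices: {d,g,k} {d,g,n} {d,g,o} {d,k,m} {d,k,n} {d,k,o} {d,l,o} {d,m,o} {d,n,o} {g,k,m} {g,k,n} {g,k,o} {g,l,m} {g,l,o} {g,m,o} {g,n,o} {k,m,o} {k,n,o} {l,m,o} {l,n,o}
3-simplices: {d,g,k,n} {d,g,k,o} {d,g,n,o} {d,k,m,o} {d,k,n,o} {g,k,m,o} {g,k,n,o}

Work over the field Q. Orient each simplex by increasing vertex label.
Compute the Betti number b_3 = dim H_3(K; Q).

n_0=7 n_1=20 n_2=20 n_3=7  [Q]
∂1: piv[dg,dk,dl,dm,dn,do] rk=6  ker:gk,gl,gm,gn,go,kl,km,kn,ko,lm,ln,lo,mo,no
∂2: piv[dgk,dgn,dgo,dkm,dkn,dko,dlo,dmo,dno,gkm,glm,glo,lno] rk=13  ker:gkn,gko,gmo,gno,kmo,kno,lmo
∂3: piv[dgkn,dgko,dgno,dkmo,dkno,gkmo] rk=6  ker:gkno
b_3=(7−6)−0=1

b_3=1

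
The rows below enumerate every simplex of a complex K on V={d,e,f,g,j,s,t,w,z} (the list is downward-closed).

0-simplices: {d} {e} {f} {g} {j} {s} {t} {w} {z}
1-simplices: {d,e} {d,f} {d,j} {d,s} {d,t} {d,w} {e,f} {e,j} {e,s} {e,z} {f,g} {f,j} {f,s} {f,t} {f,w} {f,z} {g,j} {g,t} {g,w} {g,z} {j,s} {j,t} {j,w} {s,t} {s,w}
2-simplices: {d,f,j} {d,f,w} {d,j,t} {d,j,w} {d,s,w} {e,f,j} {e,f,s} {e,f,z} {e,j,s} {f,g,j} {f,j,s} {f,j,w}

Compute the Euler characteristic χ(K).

χ(K)=-4

n_0=9 n_1=25 n_2=12
χ=+9−25+12=-4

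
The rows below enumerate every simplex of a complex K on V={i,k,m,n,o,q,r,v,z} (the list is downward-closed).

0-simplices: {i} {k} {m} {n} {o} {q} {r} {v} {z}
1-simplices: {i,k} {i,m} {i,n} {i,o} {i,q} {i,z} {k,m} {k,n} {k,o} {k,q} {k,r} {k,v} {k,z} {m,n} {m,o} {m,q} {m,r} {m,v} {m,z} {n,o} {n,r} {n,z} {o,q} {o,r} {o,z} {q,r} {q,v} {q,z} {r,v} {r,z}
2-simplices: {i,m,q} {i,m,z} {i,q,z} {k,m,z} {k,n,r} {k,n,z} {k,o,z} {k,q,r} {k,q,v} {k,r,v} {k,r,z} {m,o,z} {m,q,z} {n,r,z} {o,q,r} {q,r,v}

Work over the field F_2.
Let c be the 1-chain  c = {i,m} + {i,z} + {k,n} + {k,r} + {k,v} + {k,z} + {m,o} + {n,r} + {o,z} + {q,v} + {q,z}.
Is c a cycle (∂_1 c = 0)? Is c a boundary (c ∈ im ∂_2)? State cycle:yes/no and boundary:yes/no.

n_0=9 n_1=30 n_2=16  [Z2]
∂1: piv[ik,im,in,io,iq,iz,kr,kv] rk=8  ker:km,kn,ko,kq,kz,mn,mo,mq,mr,mv,mz,no,nr,nz,oq,or,oz,qr,qv,qz,rv,rz
∂2: piv[imq,imz,iqz,kmz,knr,knz,koz,kqr,kqv,krv,krz,moz,oqr] rk=13  ker:mqz,nrz,qrv
∂1c = 0
c vs im∂2: residual ≠ 0 ⇒ not boundary

cycle:yes boundary:no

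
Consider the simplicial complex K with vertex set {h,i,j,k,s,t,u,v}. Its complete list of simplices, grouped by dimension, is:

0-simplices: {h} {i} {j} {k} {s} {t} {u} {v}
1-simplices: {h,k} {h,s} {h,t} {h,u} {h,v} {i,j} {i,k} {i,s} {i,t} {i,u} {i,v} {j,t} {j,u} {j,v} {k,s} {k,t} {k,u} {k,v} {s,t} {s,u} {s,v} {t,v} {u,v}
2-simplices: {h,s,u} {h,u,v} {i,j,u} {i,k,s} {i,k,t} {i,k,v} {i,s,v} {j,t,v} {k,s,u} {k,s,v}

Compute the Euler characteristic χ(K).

χ(K)=-5

n_0=8 n_1=23 n_2=10
χ=+8−23+10=-5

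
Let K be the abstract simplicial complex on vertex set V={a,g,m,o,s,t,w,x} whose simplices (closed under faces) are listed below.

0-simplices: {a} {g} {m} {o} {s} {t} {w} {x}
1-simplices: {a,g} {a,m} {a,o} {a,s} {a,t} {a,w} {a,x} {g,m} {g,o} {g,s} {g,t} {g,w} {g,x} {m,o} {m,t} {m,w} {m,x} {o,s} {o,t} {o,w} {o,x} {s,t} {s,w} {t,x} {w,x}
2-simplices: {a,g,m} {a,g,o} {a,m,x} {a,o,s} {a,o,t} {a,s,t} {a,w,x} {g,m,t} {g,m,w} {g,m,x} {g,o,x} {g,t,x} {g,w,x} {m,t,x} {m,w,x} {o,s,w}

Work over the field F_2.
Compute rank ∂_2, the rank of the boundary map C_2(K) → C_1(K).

n_0=8 n_1=25 n_2=16  [Z2]
∂1: piv[ag,am,ao,as,at,aw,ax] rk=7  ker:gm,go,gs,gt,gw,gx,mo,mt,mw,mx,os,ot,ow,ox,st,sw,tx,wx
∂2: piv[agm,ago,amx,aos,aot,ast,awx,gmt,gmw,gmx,gox,gtx,gwx,osw] rk=14  ker:mtx,mwx
rk∂_2=14

rank∂_2=14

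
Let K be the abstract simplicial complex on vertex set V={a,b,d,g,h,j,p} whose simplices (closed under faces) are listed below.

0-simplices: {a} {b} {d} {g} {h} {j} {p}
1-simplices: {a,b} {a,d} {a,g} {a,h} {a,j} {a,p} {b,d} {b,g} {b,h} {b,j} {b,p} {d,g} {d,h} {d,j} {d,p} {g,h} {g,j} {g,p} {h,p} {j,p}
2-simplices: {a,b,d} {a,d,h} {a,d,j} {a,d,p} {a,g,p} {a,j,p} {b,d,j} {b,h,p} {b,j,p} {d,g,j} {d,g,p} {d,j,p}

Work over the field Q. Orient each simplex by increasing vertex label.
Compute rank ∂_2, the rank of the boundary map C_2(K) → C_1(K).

n_0=7 n_1=20 n_2=12  [Q]
∂1: piv[ab,ad,ag,ah,aj,ap] rk=6  ker:bd,bg,bh,bj,bp,dg,dh,dj,dp,gh,gj,gp,hp,jp
∂2: piv[abd,adh,adj,adp,agp,ajp,bdj,bhp,bjp,dgj,dgp] rk=11  ker:djp
rk∂_2=11

rank∂_2=11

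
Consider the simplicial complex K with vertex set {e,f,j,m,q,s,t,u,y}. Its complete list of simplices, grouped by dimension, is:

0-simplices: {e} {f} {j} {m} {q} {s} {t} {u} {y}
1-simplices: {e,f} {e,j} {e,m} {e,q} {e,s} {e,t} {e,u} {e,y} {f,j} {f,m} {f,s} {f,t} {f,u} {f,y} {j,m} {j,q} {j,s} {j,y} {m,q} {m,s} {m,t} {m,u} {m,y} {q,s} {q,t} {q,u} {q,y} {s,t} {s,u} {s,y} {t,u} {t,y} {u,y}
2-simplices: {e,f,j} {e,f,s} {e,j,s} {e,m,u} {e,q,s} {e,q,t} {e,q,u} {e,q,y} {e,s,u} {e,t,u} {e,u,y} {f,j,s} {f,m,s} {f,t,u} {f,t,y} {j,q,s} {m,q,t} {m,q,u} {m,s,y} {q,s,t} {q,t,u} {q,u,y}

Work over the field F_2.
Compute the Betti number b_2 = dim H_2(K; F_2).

b_2=3

n_0=9 n_1=33 n_2=22  [Z2]
∂1: piv[ef,ej,em,eq,es,et,eu,ey] rk=8  ker:fj,fm,fs,ft,fu,fy,jm,jq,js,jy,mq,ms,mt,mu,my,qs,qt,qu,qy,st,su,sy,tu,ty,uy
∂2: piv[efj,efs,ejs,emu,eqs,eqt,equ,eqy,esu,etu,euy,fms,ftu,fty,jqs,mqt,mqu,msy,qst] rk=19  ker:fjs,qtu,quy
b_2=(22−19)−0=3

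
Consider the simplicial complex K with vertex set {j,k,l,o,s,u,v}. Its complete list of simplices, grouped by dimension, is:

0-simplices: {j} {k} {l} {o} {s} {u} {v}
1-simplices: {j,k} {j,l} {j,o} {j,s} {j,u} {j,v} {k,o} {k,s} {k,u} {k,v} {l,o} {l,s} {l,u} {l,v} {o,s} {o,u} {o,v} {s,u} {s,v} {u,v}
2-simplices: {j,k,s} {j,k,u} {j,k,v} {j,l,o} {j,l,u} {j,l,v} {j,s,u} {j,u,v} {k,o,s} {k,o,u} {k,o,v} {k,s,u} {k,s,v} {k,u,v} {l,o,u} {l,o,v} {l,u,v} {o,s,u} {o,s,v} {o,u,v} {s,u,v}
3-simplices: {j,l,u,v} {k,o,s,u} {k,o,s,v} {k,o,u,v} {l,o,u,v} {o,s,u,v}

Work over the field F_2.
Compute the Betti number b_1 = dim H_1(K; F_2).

n_0=7 n_1=20 n_2=21 n_3=6  [Z2]
∂1: piv[jk,jl,jo,js,ju,jv] rk=6  ker:ko,ks,ku,kv,lo,ls,lu,lv,os,ou,ov,su,sv,uv
∂2: piv[jks,jku,jkv,jlo,jlu,jlv,jsu,juv,kos,kou,kov,ksv,lou] rk=13  ker:ksu,kuv,lov,luv,osu,osv,ouv,suv
∂3: piv[jluv,kosu,kosv,kouv,louv,osuv] rk=6
b_1=(20−6)−13=1

b_1=1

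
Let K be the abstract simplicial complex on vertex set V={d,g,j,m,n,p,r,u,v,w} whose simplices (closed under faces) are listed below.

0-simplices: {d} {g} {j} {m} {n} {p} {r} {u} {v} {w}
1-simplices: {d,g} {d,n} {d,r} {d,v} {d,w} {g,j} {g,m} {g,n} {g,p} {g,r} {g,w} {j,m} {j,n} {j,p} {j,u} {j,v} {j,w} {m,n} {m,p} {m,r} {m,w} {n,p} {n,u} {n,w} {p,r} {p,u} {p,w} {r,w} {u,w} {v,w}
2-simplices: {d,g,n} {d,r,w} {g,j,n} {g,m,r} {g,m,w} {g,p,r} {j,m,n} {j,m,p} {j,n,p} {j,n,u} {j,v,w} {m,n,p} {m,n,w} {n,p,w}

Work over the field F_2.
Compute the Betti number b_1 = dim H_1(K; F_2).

b_1=8

n_0=10 n_1=30 n_2=14  [Z2]
∂1: piv[dg,dn,dr,dv,dw,gj,gm,gp,ju] rk=9  ker:gn,gr,gw,jm,jn,jp,jv,jw,mn,mp,mr,mw,np,nu,nw,pr,pu,pw,rw,uw,vw
∂2: piv[dgn,drw,gjn,gmr,gmw,gpr,jmn,jmp,jnp,jnu,jvw,mnw,npw] rk=13  ker:mnp
b_1=(30−9)−13=8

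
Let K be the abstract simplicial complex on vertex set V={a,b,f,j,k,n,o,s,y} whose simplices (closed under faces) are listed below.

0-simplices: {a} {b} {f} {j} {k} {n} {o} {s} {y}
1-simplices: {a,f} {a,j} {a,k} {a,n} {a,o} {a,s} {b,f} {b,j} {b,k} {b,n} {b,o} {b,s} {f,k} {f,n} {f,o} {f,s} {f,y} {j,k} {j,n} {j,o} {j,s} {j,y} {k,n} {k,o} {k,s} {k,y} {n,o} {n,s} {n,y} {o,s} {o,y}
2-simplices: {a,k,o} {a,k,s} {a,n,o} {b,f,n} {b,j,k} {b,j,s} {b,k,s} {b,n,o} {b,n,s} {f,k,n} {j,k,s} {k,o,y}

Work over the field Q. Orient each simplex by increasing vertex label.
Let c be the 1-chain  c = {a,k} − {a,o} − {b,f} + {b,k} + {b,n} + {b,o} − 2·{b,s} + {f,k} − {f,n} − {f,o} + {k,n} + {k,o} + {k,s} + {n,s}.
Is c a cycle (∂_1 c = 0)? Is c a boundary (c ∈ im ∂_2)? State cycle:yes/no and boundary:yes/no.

n_0=9 n_1=31 n_2=12  [Q]
∂1: piv[af,aj,ak,an,ao,as,bf,fy] rk=8  ker:bj,bk,bn,bo,bs,fk,fn,fo,fs,jk,jn,jo,js,jy,kn,ko,ks,ky,no,ns,ny,os,oy
∂2: piv[ako,aks,ano,bfn,bjk,bjs,bks,bno,bns,fkn,koy] rk=11  ker:jks
∂1c = 0
c vs im∂2: residual ≠ 0 ⇒ not boundary

cycle:yes boundary:no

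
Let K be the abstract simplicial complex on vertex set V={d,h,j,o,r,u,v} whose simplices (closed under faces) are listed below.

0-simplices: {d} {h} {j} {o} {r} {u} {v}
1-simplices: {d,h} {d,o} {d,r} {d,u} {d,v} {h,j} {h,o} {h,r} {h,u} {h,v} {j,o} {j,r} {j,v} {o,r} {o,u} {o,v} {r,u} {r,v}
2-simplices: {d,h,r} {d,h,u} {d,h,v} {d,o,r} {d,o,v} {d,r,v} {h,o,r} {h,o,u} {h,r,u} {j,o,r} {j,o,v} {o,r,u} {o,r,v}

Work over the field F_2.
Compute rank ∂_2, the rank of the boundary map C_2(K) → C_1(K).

rank∂_2=11

n_0=7 n_1=18 n_2=13  [Z2]
∂1: piv[dh,do,dr,du,dv,hj] rk=6  ker:ho,hr,hu,hv,jo,jr,jv,or,ou,ov,ru,rv
∂2: piv[dhr,dhu,dhv,dor,dov,drv,hor,hou,hru,jor,jov] rk=11  ker:oru,orv
rk∂_2=11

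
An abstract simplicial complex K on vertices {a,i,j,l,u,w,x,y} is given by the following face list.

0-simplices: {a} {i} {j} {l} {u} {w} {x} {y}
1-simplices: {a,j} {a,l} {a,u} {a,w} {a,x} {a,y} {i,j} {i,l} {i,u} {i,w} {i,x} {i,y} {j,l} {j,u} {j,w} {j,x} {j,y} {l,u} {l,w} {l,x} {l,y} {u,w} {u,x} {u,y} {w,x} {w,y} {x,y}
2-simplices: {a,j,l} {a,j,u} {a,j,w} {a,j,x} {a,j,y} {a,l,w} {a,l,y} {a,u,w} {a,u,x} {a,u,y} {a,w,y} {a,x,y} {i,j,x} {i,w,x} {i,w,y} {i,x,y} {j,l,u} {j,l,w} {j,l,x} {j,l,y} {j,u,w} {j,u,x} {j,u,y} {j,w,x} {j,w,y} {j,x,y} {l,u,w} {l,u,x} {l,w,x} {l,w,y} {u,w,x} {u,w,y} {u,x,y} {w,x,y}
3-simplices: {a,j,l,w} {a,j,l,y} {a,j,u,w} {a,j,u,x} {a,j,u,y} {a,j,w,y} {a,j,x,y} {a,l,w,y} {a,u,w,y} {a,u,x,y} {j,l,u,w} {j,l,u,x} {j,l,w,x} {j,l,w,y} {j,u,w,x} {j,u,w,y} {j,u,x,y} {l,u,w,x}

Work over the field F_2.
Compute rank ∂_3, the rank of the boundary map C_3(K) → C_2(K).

rank∂_3=14

n_0=8 n_1=27 n_2=34 n_3=18  [Z2]
∂1: piv[aj,al,au,aw,ax,ay,ij] rk=7  ker:il,iu,iw,ix,iy,jl,ju,jw,jx,jy,lu,lw,lx,ly,uw,ux,uy,wx,wy,xy
∂2: piv[ajl,aju,ajw,ajx,ajy,alw,aly,auw,aux,auy,awy,axy,ijx,iwx,iwy,ixy,jlu,jlx] rk=18  ker:jlw,jly,juw,jux,juy,jwx,jwy,jxy,luw,lux,lwx,lwy,uwx,uwy,uxy,wxy
∂3: piv[ajlw,ajly,ajuw,ajux,ajuy,ajwy,ajxy,alwy,auwy,auxy,jluw,jlux,jlwx,juwx] rk=14  ker:jlwy,juwy,juxy,luwx
rk∂_3=14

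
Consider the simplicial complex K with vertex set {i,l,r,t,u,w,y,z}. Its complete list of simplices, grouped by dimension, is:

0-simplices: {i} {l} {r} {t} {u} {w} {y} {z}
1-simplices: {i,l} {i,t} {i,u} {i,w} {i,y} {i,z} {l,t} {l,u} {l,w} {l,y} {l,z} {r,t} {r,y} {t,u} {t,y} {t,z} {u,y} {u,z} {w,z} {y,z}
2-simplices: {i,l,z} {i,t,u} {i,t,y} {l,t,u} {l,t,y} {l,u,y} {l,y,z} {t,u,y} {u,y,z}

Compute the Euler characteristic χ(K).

χ(K)=-3

n_0=8 n_1=20 n_2=9
χ=+8−20+9=-3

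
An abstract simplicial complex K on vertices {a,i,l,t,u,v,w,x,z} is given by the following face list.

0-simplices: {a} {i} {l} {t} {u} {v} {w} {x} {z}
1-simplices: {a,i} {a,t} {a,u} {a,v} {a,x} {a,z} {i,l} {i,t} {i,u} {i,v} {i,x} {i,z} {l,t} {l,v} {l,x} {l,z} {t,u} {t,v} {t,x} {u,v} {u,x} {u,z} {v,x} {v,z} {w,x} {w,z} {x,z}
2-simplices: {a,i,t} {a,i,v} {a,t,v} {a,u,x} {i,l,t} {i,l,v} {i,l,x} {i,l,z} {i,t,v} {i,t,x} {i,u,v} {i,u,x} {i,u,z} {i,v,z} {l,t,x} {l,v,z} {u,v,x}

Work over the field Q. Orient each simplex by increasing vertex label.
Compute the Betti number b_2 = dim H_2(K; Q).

n_0=9 n_1=27 n_2=17  [Q]
∂1: piv[ai,at,au,av,ax,az,il,wx] rk=8  ker:it,iu,iv,ix,iz,lt,lv,lx,lz,tu,tv,tx,uv,ux,uz,vx,vz,wz,xz
∂2: piv[ait,aiv,atv,aux,ilt,ilv,ilx,ilz,itx,iuv,iux,iuz,ivz,uvx] rk=14  ker:itv,ltx,lvz
b_2=(17−14)−0=3

b_2=3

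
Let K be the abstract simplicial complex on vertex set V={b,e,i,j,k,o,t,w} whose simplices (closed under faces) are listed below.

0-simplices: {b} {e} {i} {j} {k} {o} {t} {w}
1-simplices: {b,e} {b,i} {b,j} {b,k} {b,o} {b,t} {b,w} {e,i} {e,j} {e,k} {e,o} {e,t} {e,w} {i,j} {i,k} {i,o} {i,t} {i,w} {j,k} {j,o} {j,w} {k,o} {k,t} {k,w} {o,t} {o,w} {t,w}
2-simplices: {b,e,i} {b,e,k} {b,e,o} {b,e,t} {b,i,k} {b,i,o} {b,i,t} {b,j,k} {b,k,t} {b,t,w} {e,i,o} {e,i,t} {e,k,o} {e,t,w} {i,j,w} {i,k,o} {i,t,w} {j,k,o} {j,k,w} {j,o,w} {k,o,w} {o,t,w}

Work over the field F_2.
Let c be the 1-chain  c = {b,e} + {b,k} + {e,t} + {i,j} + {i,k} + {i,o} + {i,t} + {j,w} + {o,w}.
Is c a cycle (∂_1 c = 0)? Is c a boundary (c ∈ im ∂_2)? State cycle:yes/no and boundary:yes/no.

n_0=8 n_1=27 n_2=22  [Z2]
∂1: piv[be,bi,bj,bk,bo,bt,bw] rk=7  ker:ei,ej,ek,eo,et,ew,ij,ik,io,it,iw,jk,jo,jw,ko,kt,kw,ot,ow,tw
∂2: piv[bei,bek,beo,bet,bik,bio,bit,bjk,bkt,btw,eko,etw,ijw,itw,jko,jkw,jow,otw] rk=18  ker:eio,eit,iko,kow
∂1c = 0
c vs im∂2: residual ≠ 0 ⇒ not boundary

cycle:yes boundary:no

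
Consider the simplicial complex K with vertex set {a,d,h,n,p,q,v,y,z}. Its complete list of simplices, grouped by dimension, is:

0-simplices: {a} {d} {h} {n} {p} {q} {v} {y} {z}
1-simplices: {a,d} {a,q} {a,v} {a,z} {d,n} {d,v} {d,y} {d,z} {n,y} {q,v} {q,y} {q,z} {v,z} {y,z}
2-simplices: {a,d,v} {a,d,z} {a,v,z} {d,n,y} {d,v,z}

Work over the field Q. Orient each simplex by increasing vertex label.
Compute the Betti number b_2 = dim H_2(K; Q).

n_0=9 n_1=14 n_2=5  [Q]
∂1: piv[ad,aq,av,az,dn,dy] rk=6  ker:dv,dz,ny,qv,qy,qz,vz,yz
∂2: piv[adv,adz,avz,dny] rk=4  ker:dvz
b_2=(5−4)−0=1

b_2=1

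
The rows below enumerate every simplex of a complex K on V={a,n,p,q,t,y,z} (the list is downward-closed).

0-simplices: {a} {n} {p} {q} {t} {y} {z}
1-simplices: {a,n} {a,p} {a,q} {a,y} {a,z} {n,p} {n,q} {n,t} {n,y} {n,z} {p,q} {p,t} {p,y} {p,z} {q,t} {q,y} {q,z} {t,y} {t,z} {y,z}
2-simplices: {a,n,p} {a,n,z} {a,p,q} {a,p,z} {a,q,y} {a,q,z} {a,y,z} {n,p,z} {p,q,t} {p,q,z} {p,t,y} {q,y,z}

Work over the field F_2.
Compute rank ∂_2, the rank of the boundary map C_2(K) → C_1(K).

rank∂_2=9

n_0=7 n_1=20 n_2=12  [Z2]
∂1: piv[an,ap,aq,ay,az,nt] rk=6  ker:np,nq,ny,nz,pq,pt,py,pz,qt,qy,qz,ty,tz,yz
∂2: piv[anp,anz,apq,apz,aqy,aqz,ayz,pqt,pty] rk=9  ker:npz,pqz,qyz
rk∂_2=9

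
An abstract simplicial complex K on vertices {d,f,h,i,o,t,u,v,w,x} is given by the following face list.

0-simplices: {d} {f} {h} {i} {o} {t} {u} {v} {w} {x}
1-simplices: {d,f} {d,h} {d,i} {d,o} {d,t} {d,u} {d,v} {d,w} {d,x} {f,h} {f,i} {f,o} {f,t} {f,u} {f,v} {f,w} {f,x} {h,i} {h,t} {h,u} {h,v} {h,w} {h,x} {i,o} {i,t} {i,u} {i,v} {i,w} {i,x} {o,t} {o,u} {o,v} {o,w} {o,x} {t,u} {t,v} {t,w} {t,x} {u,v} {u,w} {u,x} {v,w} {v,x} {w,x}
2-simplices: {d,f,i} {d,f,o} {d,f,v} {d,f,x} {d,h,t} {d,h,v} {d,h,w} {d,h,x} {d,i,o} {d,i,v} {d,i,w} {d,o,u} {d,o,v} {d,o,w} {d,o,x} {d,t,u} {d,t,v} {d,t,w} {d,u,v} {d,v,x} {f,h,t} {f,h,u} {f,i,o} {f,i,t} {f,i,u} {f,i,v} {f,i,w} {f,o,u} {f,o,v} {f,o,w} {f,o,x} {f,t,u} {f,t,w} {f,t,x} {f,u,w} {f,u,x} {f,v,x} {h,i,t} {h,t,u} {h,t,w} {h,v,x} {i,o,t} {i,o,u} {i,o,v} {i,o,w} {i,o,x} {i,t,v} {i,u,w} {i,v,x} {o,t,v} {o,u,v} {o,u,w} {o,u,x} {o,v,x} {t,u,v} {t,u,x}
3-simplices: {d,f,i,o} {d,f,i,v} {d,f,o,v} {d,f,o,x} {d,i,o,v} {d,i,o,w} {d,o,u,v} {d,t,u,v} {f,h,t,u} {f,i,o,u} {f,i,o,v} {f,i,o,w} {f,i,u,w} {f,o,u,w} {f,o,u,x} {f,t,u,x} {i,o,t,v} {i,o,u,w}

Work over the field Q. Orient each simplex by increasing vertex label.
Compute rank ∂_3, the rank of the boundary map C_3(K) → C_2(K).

n_0=10 n_1=44 n_2=56 n_3=18  [Q]
∂1: piv[df,dh,di,do,dt,du,dv,dw,dx] rk=9  ker:fh,fi,fo,ft,fu,fv,fw,fx,hi,ht,hu,hv,hw,hx,io,it,iu,iv,iw,ix,ot,ou,ov,ow,ox,tu,tv,tw,tx,uv,uw,ux,vw,vx,wx
∂2: piv[dfi,dfo,dfv,dfx,dht,dhv,dhw,dhx,dio,div,diw,dou,dov,dow,dox,dtu,dtv,dtw,duv,dvx,fht,fhu,fit,fiu,fiw,fou,ftu,ftx,fuw,fux,hit,iot,iox] rk=33  ker:fio,fiv,fov,fow,fox,ftw,fvx,htu,htw,hvx,iou,iov,iow,itv,iuw,ivx,otv,ouv,ouw,oux,ovx,tuv,tux
∂3: piv[dfio,dfiv,dfov,dfox,diov,diow,douv,dtuv,fhtu,fiou,fiow,fiuw,fouw,foux,ftux,iotv] rk=16  ker:fiov,iouw
rk∂_3=16

rank∂_3=16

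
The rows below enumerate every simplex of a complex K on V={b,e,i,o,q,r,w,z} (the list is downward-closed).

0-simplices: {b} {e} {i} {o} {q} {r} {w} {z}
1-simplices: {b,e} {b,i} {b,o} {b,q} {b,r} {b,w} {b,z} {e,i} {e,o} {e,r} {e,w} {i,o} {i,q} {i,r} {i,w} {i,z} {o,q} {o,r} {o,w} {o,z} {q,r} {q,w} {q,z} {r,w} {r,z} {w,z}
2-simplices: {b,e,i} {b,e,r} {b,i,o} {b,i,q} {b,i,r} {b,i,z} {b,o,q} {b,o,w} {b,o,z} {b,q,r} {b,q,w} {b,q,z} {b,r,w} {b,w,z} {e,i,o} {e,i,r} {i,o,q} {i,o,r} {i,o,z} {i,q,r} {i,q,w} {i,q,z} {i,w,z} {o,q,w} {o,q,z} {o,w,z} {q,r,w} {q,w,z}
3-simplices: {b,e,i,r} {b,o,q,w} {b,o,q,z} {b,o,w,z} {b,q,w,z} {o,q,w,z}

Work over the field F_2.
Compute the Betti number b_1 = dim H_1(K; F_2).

b_1=2

n_0=8 n_1=26 n_2=28 n_3=6  [Z2]
∂1: piv[be,bi,bo,bq,br,bw,bz] rk=7  ker:ei,eo,er,ew,io,iq,ir,iw,iz,oq,or,ow,oz,qr,qw,qz,rw,rz,wz
∂2: piv[bei,ber,bio,biq,bir,biz,boq,bow,boz,bqr,bqw,bqz,brw,bwz,eio,ior,iqw] rk=17  ker:eir,ioq,ioz,iqr,iqz,iwz,oqw,oqz,owz,qrw,qwz
∂3: piv[beir,boqw,boqz,bowz,bqwz] rk=5  ker:oqwz
b_1=(26−7)−17=2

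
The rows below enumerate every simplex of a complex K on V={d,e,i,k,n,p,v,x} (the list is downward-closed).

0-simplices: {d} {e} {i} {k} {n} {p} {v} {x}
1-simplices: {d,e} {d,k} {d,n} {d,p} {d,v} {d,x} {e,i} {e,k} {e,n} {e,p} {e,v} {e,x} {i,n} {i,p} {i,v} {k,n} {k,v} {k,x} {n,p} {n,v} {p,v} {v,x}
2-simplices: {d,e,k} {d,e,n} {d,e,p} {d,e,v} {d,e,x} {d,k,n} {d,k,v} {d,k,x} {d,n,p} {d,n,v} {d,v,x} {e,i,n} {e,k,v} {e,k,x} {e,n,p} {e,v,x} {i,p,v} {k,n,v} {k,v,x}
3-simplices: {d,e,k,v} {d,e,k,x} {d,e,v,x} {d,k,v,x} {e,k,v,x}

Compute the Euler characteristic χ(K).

n_0=8 n_1=22 n_2=19 n_3=5
χ=+8−22+19−5=0

χ(K)=0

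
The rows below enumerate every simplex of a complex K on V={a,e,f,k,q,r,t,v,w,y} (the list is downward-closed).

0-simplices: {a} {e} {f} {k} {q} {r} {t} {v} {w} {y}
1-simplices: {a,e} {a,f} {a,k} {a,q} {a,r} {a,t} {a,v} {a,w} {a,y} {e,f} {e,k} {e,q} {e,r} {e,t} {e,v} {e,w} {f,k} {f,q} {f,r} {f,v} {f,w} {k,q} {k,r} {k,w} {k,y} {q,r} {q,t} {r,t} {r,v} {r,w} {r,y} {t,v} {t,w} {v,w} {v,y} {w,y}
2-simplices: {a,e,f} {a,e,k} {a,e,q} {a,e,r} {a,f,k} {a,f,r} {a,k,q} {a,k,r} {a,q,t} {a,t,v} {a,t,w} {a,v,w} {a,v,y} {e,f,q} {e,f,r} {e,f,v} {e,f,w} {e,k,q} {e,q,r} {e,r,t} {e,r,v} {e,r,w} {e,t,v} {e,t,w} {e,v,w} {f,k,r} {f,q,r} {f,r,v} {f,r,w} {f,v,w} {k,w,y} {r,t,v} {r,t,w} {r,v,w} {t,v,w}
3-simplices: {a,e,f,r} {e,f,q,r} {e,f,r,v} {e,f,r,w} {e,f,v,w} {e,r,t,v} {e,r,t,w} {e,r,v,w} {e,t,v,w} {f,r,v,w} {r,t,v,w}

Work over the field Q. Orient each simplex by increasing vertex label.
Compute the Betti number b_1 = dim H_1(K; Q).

n_0=10 n_1=36 n_2=35 n_3=11  [Q]
∂1: piv[ae,af,ak,aq,ar,at,av,aw,ay] rk=9  ker:ef,ek,eq,er,et,ev,ew,fk,fq,fr,fv,fw,kq,kr,kw,ky,qr,qt,rt,rv,rw,ry,tv,tw,vw,vy,wy
∂2: piv[aef,aek,aeq,aer,afk,afr,akq,akr,aqt,atv,atw,avw,avy,efq,efv,efw,eqr,ert,erv,erw,etv,etw,kwy] rk=23  ker:efr,ekq,evw,fkr,fqr,frv,frw,fvw,rtv,rtw,rvw,tvw
∂3: piv[aefr,efqr,efrv,efrw,efvw,ertv,ertw,ervw,etvw] rk=9  ker:frvw,rtvw
b_1=(36−9)−23=4

b_1=4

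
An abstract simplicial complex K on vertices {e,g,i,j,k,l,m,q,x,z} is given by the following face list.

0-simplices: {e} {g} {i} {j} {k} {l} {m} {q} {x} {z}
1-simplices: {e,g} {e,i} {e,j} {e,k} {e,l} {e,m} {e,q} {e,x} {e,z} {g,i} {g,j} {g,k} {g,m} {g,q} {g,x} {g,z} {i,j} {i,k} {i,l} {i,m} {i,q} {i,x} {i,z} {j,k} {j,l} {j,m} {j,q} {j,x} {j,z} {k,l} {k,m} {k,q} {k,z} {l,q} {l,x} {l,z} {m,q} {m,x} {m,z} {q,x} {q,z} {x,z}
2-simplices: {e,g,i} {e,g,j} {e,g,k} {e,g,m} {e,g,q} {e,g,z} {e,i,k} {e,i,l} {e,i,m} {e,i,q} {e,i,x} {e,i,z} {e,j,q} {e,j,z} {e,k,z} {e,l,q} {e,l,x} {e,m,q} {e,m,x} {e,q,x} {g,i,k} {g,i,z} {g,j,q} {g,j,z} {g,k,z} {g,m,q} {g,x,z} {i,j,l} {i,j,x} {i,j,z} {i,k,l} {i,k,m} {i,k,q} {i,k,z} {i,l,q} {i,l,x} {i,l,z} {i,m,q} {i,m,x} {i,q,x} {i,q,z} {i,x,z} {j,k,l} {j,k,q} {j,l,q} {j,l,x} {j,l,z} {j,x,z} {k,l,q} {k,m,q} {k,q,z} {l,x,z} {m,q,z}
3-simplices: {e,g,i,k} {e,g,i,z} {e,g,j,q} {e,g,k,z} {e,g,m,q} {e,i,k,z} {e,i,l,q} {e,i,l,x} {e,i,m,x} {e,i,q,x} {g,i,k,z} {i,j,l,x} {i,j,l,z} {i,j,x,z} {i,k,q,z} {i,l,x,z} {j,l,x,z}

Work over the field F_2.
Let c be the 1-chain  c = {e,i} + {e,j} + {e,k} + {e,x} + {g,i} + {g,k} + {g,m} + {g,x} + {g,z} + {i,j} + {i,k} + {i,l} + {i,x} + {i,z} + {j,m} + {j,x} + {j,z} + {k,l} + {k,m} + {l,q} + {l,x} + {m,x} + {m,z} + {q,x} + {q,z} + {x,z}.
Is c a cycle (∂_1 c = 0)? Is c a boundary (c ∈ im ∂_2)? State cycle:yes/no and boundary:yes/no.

cycle:no boundary:no

n_0=10 n_1=42 n_2=53 n_3=17  [Z2]
∂1: piv[eg,ei,ej,ek,el,em,eq,ex,ez] rk=9  ker:gi,gj,gk,gm,gq,gx,gz,ij,ik,il,im,iq,ix,iz,jk,jl,jm,jq,jx,jz,kl,km,kq,kz,lq,lx,lz,mq,mx,mz,qx,qz,xz
∂2: piv[egi,egj,egk,egm,egq,egz,eik,eil,eim,eiq,eix,eiz,ejq,ejz,ekz,elq,elx,emq,emx,eqx,gxz,ijl,ijx,ijz,ikl,ikm,ikq,ilz,iqz,ixz,jkl,mqz] rk=32  ker:gik,giz,gjq,gjz,gkz,gmq,ikz,ilq,ilx,imq,imx,iqx,jkq,jlq,jlx,jlz,jxz,klq,kmq,kqz,lxz
∂3: piv[egik,egiz,egjq,egkz,egmq,eikz,eilq,eilx,eimx,eiqx,ijlx,ijlz,ijxz,ikqz,ilxz] rk=15  ker:gikz,jlxz
∂1c = {g} + {i} + {j} + {k} + {m} + {q}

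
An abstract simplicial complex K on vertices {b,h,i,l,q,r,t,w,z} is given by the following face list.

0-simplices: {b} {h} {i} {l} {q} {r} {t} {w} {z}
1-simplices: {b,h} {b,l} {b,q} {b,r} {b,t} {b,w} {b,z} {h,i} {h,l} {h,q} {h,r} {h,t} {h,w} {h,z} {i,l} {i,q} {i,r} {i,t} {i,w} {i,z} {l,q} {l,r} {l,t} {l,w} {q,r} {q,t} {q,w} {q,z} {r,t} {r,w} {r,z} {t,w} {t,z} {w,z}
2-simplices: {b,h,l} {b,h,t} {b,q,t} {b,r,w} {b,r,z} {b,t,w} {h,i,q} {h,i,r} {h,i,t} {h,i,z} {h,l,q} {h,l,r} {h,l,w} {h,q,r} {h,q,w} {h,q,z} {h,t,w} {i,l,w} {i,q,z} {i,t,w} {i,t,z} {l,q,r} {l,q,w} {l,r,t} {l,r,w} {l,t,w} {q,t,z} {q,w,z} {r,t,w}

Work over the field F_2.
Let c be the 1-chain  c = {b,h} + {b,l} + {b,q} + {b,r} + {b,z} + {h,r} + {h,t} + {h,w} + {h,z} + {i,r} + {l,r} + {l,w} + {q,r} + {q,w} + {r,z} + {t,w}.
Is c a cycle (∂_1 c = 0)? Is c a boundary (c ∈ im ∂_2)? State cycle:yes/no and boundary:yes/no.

cycle:no boundary:no

n_0=9 n_1=34 n_2=29  [Z2]
∂1: piv[bh,bl,bq,br,bt,bw,bz,hi] rk=8  ker:hl,hq,hr,ht,hw,hz,il,iq,ir,it,iw,iz,lq,lr,lt,lw,qr,qt,qw,qz,rt,rw,rz,tw,tz,wz
∂2: piv[bhl,bht,bqt,brw,brz,btw,hiq,hir,hit,hiz,hlq,hlr,hlw,hqr,hqw,hqz,htw,ilw,itw,itz,lrt,lrw,ltw,qtz,qwz] rk=25  ker:iqz,lqr,lqw,rtw
∂1c = {b} + {h} + {i} + {l} + {q} + {z}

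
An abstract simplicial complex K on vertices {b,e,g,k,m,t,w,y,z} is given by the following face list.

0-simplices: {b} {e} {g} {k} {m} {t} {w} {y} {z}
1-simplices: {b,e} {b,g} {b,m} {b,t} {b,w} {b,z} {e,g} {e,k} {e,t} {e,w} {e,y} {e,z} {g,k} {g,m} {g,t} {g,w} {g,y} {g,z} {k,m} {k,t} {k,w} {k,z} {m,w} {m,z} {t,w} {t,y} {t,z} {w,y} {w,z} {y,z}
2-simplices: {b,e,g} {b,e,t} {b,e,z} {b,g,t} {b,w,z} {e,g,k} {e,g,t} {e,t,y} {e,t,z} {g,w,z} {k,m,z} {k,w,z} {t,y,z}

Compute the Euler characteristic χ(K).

n_0=9 n_1=30 n_2=13
χ=+9−30+13=-8

χ(K)=-8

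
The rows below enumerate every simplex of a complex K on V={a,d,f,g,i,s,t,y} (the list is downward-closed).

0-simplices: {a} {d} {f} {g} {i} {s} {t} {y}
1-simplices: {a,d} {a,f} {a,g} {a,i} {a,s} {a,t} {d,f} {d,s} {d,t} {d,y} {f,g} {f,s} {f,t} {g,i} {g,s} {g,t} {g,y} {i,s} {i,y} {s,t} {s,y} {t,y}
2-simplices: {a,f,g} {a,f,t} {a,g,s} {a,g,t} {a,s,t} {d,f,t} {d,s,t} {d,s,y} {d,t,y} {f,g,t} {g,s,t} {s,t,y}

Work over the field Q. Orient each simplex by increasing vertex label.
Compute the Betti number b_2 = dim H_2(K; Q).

n_0=8 n_1=22 n_2=12  [Q]
∂1: piv[ad,af,ag,ai,as,at,dy] rk=7  ker:df,ds,dt,fg,fs,ft,gi,gs,gt,gy,is,iy,st,sy,ty
∂2: piv[afg,aft,ags,agt,ast,dft,dst,dsy,dty] rk=9  ker:fgt,gst,sty
b_2=(12−9)−0=3

b_2=3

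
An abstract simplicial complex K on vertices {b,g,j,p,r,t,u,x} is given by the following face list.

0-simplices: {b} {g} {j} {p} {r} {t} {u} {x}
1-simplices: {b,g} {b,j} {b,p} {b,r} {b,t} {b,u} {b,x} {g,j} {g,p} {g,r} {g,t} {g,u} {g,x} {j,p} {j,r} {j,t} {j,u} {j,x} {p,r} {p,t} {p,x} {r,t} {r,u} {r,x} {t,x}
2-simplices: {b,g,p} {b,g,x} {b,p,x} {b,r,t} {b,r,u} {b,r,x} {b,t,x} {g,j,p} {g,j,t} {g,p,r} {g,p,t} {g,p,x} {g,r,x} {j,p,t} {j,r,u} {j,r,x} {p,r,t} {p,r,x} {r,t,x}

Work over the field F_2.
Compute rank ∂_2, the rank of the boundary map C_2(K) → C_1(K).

n_0=8 n_1=25 n_2=19  [Z2]
∂1: piv[bg,bj,bp,br,bt,bu,bx] rk=7  ker:gj,gp,gr,gt,gu,gx,jp,jr,jt,ju,jx,pr,pt,px,rt,ru,rx,tx
∂2: piv[bgp,bgx,bpx,brt,bru,brx,btx,gjp,gjt,gpr,gpt,grx,jru,jrx,prt] rk=15  ker:gpx,jpt,prx,rtx
rk∂_2=15

rank∂_2=15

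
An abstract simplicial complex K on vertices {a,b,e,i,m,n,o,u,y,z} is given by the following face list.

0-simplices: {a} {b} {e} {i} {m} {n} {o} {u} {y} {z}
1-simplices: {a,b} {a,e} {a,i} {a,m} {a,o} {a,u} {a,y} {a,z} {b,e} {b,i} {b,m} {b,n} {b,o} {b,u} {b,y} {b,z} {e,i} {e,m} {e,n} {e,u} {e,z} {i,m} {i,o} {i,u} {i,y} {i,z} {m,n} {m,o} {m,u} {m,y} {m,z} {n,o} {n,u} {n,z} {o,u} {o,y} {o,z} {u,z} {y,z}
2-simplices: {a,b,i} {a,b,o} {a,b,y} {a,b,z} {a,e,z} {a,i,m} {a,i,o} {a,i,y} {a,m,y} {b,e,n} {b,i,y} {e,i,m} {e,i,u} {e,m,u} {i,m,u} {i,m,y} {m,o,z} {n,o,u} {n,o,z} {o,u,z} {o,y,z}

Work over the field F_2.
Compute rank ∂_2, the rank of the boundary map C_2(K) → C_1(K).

rank∂_2=18

n_0=10 n_1=39 n_2=21  [Z2]
∂1: piv[ab,ae,ai,am,ao,au,ay,az,bn] rk=9  ker:be,bi,bm,bo,bu,by,bz,ei,em,en,eu,ez,im,io,iu,iy,iz,mn,mo,mu,my,mz,no,nu,nz,ou,oy,oz,uz,yz
∂2: piv[abi,abo,aby,abz,aez,aim,aio,aiy,amy,ben,eim,eiu,emu,moz,nou,noz,ouz,oyz] rk=18  ker:biy,imu,imy
rk∂_2=18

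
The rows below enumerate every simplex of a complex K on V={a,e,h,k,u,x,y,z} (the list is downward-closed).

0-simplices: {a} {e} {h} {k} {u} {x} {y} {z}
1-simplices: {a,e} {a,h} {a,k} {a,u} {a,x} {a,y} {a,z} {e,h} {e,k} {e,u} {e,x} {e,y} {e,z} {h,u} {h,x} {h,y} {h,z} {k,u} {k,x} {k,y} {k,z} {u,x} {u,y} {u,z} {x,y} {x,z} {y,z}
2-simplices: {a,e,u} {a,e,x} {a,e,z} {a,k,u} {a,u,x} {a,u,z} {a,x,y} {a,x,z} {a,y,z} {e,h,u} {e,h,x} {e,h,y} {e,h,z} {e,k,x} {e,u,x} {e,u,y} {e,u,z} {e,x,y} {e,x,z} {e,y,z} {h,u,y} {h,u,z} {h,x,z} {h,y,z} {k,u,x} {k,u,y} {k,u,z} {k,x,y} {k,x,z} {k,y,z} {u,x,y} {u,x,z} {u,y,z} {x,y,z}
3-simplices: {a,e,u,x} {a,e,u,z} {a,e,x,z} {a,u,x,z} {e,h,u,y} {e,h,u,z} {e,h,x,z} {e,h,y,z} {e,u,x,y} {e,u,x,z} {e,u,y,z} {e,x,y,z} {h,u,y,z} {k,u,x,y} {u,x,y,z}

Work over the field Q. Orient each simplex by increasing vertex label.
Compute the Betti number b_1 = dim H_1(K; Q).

n_0=8 n_1=27 n_2=34 n_3=15  [Q]
∂1: piv[ae,ah,ak,au,ax,ay,az] rk=7  ker:eh,ek,eu,ex,ey,ez,hu,hx,hy,hz,ku,kx,ky,kz,ux,uy,uz,xy,xz,yz
∂2: piv[aeu,aex,aez,aku,aux,auz,axy,axz,ayz,ehu,ehx,ehy,ehz,ekx,euy,exy,kux,kuy,kuz] rk=19  ker:eux,euz,exz,eyz,huy,huz,hxz,hyz,kxy,kxz,kyz,uxy,uxz,uyz,xyz
∂3: piv[aeux,aeuz,aexz,auxz,ehuy,ehuz,ehxz,ehyz,euxy,euyz,exyz,kuxy] rk=12  ker:euxz,huyz,uxyz
b_1=(27−7)−19=1

b_1=1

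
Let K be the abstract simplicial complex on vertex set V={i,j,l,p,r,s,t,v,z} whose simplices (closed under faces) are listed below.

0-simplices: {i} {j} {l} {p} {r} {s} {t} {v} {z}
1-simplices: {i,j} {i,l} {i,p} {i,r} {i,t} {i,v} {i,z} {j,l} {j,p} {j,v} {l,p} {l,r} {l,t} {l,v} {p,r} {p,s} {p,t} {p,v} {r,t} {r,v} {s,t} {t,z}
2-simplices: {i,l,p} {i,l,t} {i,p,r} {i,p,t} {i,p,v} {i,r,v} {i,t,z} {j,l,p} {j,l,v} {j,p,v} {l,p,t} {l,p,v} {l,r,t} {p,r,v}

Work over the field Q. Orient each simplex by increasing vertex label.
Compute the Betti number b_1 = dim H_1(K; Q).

n_0=9 n_1=22 n_2=14  [Q]
∂1: piv[ij,il,ip,ir,it,iv,iz,ps] rk=8  ker:jl,jp,jv,lp,lr,lt,lv,pr,pt,pv,rt,rv,st,tz
∂2: piv[ilp,ilt,ipr,ipt,ipv,irv,itz,jlp,jlv,jpv,lrt] rk=11  ker:lpt,lpv,prv
b_1=(22−8)−11=3

b_1=3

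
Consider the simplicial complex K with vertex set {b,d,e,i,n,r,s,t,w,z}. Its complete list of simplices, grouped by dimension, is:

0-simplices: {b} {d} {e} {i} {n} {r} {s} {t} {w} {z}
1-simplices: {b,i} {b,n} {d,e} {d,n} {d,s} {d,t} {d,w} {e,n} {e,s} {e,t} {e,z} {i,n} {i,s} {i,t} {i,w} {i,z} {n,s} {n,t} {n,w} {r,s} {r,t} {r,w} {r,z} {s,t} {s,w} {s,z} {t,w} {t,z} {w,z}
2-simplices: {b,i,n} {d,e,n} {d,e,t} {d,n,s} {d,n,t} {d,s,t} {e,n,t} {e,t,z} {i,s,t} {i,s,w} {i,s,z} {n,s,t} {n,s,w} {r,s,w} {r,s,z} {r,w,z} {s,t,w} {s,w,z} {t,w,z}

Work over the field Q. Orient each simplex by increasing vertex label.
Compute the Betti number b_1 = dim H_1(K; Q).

b_1=4

n_0=10 n_1=29 n_2=19  [Q]
∂1: piv[bi,bn,de,dn,ds,dt,dw,ez,rs] rk=9  ker:en,es,et,in,is,it,iw,iz,ns,nt,nw,rt,rw,rz,st,sw,sz,tw,tz,wz
∂2: piv[bin,den,det,dns,dnt,dst,etz,ist,isw,isz,nsw,rsw,rsz,rwz,stw,twz] rk=16  ker:ent,nst,swz
b_1=(29−9)−16=4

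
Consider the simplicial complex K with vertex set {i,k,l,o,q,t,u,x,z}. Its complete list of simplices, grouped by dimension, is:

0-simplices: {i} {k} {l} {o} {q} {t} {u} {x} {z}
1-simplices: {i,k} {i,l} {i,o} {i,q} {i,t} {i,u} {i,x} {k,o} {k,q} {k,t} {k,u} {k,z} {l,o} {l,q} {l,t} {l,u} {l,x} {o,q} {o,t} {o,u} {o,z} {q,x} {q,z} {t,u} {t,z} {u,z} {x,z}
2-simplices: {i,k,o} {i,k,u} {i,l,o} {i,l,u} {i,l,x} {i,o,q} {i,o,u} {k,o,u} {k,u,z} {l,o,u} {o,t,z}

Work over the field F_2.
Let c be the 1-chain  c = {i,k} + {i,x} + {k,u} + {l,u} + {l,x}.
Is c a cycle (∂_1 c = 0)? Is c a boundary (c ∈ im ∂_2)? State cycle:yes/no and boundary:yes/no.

cycle:yes boundary:yes

n_0=9 n_1=27 n_2=11  [Z2]
∂1: piv[ik,il,io,iq,it,iu,ix,kz] rk=8  ker:ko,kq,kt,ku,lo,lq,lt,lu,lx,oq,ot,ou,oz,qx,qz,tu,tz,uz,xz
∂2: piv[iko,iku,ilo,ilu,ilx,ioq,iou,kuz,otz] rk=9  ker:kou,lou
∂1c = 0
c vs im∂2: reduces to 0 ⇒ boundary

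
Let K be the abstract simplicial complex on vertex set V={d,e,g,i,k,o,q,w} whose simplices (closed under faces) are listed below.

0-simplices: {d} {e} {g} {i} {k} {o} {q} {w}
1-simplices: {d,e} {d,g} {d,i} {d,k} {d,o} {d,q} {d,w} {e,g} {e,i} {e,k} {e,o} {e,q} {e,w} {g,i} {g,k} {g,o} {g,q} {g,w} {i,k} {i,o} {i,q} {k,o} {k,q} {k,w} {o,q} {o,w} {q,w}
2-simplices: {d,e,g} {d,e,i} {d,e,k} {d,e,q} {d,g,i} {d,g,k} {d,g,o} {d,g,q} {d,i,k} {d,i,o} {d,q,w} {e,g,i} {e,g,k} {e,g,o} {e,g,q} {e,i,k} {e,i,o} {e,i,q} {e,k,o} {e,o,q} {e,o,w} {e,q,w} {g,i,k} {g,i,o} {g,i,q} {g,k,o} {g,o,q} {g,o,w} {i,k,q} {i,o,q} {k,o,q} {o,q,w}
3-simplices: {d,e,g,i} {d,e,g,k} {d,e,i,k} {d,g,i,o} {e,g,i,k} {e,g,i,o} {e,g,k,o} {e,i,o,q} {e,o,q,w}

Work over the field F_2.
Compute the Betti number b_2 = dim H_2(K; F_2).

n_0=8 n_1=27 n_2=32 n_3=9  [Z2]
∂1: piv[de,dg,di,dk,do,dq,dw] rk=7  ker:eg,ei,ek,eo,eq,ew,gi,gk,go,gq,gw,ik,io,iq,ko,kq,kw,oq,ow,qw
∂2: piv[deg,dei,dek,deq,dgi,dgk,dgo,dgq,dik,dio,dqw,ego,eiq,eko,eoq,eow,eqw,gow,ikq] rk=19  ker:egi,egk,egq,eik,eio,gik,gio,giq,gko,goq,ioq,koq,oqw
∂3: piv[degi,degk,deik,dgio,egik,egio,egko,eioq,eoqw] rk=9
b_2=(32−19)−9=4

b_2=4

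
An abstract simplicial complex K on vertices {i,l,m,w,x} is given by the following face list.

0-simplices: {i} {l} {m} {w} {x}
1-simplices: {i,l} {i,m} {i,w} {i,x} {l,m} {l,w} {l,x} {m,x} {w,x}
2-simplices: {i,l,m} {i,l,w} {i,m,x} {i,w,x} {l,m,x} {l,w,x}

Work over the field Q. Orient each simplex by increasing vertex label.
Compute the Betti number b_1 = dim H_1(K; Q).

n_0=5 n_1=9 n_2=6  [Q]
∂1: piv[il,im,iw,ix] rk=4  ker:lm,lw,lx,mx,wx
∂2: piv[ilm,ilw,imx,iwx,lmx] rk=5  ker:lwx
b_1=(9−4)−5=0

b_1=0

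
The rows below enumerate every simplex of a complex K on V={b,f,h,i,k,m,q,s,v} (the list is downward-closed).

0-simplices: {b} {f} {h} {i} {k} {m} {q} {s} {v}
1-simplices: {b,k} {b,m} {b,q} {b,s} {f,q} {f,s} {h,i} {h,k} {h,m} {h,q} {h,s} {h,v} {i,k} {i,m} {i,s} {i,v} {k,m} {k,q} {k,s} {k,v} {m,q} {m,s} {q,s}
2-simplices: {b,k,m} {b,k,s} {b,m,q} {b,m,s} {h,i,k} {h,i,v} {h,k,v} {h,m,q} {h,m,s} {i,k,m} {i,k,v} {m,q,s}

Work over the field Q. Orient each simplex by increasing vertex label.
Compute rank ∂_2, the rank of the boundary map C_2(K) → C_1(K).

n_0=9 n_1=23 n_2=12  [Q]
∂1: piv[bk,bm,bq,bs,fq,hi,hk,hv] rk=8  ker:fs,hm,hq,hs,ik,im,is,iv,km,kq,ks,kv,mq,ms,qs
∂2: piv[bkm,bks,bmq,bms,hik,hiv,hkv,hmq,hms,ikm,mqs] rk=11  ker:ikv
rk∂_2=11

rank∂_2=11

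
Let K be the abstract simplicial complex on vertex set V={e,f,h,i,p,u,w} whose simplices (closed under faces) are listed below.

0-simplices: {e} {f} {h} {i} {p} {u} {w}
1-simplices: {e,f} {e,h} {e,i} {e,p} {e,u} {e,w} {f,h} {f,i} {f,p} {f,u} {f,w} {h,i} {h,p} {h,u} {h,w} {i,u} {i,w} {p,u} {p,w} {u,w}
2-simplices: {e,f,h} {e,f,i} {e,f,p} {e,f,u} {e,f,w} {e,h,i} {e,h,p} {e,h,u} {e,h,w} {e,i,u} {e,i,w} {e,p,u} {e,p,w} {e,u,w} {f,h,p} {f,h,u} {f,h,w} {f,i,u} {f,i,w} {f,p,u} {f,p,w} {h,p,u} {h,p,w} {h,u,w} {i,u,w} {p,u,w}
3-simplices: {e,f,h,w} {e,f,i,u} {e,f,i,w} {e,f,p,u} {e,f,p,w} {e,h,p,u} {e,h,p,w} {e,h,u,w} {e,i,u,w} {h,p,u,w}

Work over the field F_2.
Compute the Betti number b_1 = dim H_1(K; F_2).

b_1=0

n_0=7 n_1=20 n_2=26 n_3=10  [Z2]
∂1: piv[ef,eh,ei,ep,eu,ew] rk=6  ker:fh,fi,fp,fu,fw,hi,hp,hu,hw,iu,iw,pu,pw,uw
∂2: piv[efh,efi,efp,efu,efw,ehi,ehp,ehu,ehw,eiu,eiw,epu,epw,euw] rk=14  ker:fhp,fhu,fhw,fiu,fiw,fpu,fpw,hpu,hpw,huw,iuw,puw
∂3: piv[efhw,efiu,efiw,efpu,efpw,ehpu,ehpw,ehuw,eiuw,hpuw] rk=10
b_1=(20−6)−14=0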